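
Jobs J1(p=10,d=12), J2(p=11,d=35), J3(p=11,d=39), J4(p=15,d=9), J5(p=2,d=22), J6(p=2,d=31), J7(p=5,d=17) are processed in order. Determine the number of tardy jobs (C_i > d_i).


Completion vs due date:
  J1: C=10, d=12 → on time
  J2: C=21, d=35 → on time
  J3: C=32, d=39 → on time
  J4: C=47, d=9 → TARDY
  J5: C=49, d=22 → TARDY
  J6: C=51, d=31 → TARDY
  J7: C=56, d=17 → TARDY
Tardy jobs: J4, J5, J6, J7
Count = 4


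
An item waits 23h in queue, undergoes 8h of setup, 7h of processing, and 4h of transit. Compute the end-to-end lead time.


Lead time = queue + setup + processing + transit
= 23 + 8 + 7 + 4
= 42 hours


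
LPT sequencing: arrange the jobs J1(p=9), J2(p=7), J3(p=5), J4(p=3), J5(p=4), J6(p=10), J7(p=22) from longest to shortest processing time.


LPT: sort by longest processing time first
  J7: p=22
  J6: p=10
  J1: p=9
  J2: p=7
  J3: p=5
  J5: p=4
  J4: p=3
Order: J7 → J6 → J1 → J2 → J3 → J5 → J4


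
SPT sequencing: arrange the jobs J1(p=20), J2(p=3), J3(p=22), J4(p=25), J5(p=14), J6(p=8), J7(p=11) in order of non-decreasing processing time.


SPT: sort by shortest processing time
  J2: p=3
  J6: p=8
  J7: p=11
  J5: p=14
  J1: p=20
  J3: p=22
  J4: p=25
Order: J2 → J6 → J7 → J5 → J1 → J3 → J4


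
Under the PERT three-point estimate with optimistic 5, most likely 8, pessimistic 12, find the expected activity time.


te = (o + 4m + p) / 6
= (5 + 4×8 + 12) / 6
= (5 + 32 + 12) / 6
= 49 / 6
= 8.17


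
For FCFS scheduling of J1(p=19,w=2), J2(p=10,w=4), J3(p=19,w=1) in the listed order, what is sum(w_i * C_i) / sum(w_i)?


Completion times:
  J1: C=19, w×C=2×19=38
  J2: C=29, w×C=4×29=116
  J3: C=48, w×C=1×48=48
Sum w×C = 202
Sum w = 7
Weighted avg = 202/7
= 28.86


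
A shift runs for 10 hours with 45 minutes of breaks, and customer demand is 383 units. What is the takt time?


Available = 10×60 - 45 = 555 min
Takt time = 555 / 383
= 1.45 min/unit


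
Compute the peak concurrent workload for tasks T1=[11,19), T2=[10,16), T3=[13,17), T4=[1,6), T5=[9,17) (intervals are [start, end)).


Check each time point for overlaps:
  t=13: 4 tasks active (T1, T2, T3, T5)
Max concurrent = 4


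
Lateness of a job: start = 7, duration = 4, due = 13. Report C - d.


Completion = 7 + 4 = 11
Lateness = C - d = 11 - 13
= -2


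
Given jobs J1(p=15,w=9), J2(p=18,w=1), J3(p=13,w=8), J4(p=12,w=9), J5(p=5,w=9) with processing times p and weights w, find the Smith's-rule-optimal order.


WSPT (Smith's rule): sort by p/w ascending
  J5: p/w = 5/9 = 0.556
  J4: p/w = 12/9 = 1.333
  J3: p/w = 13/8 = 1.625
  J1: p/w = 15/9 = 1.667
  J2: p/w = 18/1 = 18.000
Order: J5 → J4 → J3 → J1 → J2


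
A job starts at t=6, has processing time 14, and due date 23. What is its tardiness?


Completion = start + processing = 6 + 14 = 20
Tardiness = max(0, C - d) = max(0, 20 - 23)
= max(0, -3)
= 0


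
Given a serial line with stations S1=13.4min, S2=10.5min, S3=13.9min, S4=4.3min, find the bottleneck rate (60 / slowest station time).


Bottleneck = longest station time
Station times: [13.4, 10.5, 13.9, 4.3]
Max = 13.9 min
Rate = 60 / 13.9
= 4.32 units/hour (bottleneck: 13.9min)


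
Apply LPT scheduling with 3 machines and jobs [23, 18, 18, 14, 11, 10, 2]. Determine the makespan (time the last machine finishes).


Jobs (LPT sorted): [23, 18, 18, 14, 11, 10, 2]
Machines: 3
  J=23 → Machine 1 (load: 0+23=23)
  J=18 → Machine 2 (load: 0+18=18)
  J=18 → Machine 3 (load: 0+18=18)
  J=14 → Machine 2 (load: 18+14=32)
  J=11 → Machine 3 (load: 18+11=29)
  J=10 → Machine 1 (load: 23+10=33)
  J=2 → Machine 3 (load: 29+2=31)
Machine loads: [33, 32, 31]
Makespan = max = 33 time units


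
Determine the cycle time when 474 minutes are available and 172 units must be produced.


Cycle time = available time / demand
= 474 / 172
= 2.76 min/unit


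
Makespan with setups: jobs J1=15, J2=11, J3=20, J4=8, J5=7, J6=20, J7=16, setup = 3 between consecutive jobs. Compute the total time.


Makespan = Σ processing + (n-1) × setup
= (15 + 11 + 20 + 8 + 7 + 20 + 16) + (7-1)×3
= 97 + 18
= 115 time units


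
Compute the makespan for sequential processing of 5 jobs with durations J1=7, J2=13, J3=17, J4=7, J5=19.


Sequential makespan: sum all processing times
= 7 + 13 + 17 + 7 + 19
= 63 time units


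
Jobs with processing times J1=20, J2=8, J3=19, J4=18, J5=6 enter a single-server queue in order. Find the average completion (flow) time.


Completion times:
  J1: completes at 20
  J2: completes at 28
  J3: completes at 47
  J4: completes at 65
  J5: completes at 71
Sum = 231
Average = 231/5
= 46.20


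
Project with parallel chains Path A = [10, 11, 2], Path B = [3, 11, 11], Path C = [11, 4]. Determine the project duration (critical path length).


Path A: 10 + 11 + 2 = 23
Path B: 3 + 11 + 11 = 25
Path C: 11 + 4 = 15
Critical path = longest = max(23, 25, 15)
= 25 (Path B)


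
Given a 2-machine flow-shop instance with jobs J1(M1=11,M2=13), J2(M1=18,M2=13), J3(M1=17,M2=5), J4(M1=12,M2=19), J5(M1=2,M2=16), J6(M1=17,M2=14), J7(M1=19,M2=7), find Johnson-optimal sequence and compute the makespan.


Johnson's rule:
Group 1 (M1≤M2, sort by M1): ['J5', 'J1', 'J4']
Group 2 (M1>M2, sort desc M2): ['J6', 'J2', 'J7', 'J3']
Sequence: J5 → J1 → J4 → J6 → J2 → J7 → J3
Makespan calculation:
  J5: M1 done=2, M2 done=18
  J1: M1 done=13, M2 done=31
  J4: M1 done=25, M2 done=50
  J6: M1 done=42, M2 done=64
  J2: M1 done=60, M2 done=77
  J7: M1 done=79, M2 done=86
  J3: M1 done=96, M2 done=101
= Sequence: J5 → J1 → J4 → J6 → J2 → J7 → J3, Makespan: 101


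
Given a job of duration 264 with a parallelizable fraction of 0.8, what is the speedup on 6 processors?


Amdahl's law: T_p = T × ((1-p) + p/N)
= 264 × ((1-0.8) + 0.8/6)
= 264 × (0.20 + 0.1333)
= 264 × 0.3333
= 88.00
Speedup = 264/88.00
= 3.00×


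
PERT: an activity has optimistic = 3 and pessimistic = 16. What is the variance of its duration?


σ² = ((p - o) / 6)² = (p - o)² / 36
= (16 - 3)² / 36
= 13² / 36
= 169 / 36
= 4.6944


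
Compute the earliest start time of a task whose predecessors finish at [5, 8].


ES = max of all predecessor completion times
Predecessors: [5, 8]
ES = max(5, 8)
= 8


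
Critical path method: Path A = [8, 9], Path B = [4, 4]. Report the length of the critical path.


Path A: 8 + 9 = 17
Path B: 4 + 4 = 8
Critical path = longest = max(17, 8)
= 17 (Path A)


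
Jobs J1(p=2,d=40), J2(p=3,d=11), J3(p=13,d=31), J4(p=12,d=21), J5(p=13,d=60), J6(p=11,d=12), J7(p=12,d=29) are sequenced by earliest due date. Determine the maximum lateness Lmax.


EDD order: J2 → J6 → J4 → J7 → J3 → J1 → J5
Completion and lateness:
  J2: C=3, d=11, L=3-11=-8
  J6: C=14, d=12, L=14-12=2
  J4: C=26, d=21, L=26-21=5
  J7: C=38, d=29, L=38-29=9
  J3: C=51, d=31, L=51-31=20
  J1: C=53, d=40, L=53-40=13
  J5: C=66, d=60, L=66-60=6
Lmax = max(-8, 2, 5, 9, 20, 13, 6)
= 20


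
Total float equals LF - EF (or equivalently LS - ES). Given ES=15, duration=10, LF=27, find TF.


EF = ES + duration = 15 + 10 = 25
LS = LF - duration = 27 - 10 = 17
Total Float = LF - EF = 27 - 25
(or LS - ES = 17 - 15)
= 2


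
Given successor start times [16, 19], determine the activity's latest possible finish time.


LF = min of all successor start times
Successors start at: [16, 19]
LF = min(16, 19)
= 16


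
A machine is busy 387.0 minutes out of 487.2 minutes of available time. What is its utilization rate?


Utilization = busy / total × 100
= 387.0 / 487.2 × 100
= 79.4%


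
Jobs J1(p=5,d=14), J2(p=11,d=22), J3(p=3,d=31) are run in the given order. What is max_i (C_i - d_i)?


Lateness per job (L = C - d):
  J1: C=5, d=14, L=-9
  J2: C=16, d=22, L=-6
  J3: C=19, d=31, L=-12
Lmax = max(-9, -6, -12)
= -6


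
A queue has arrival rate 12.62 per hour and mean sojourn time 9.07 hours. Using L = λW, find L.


Little's law: L = λ × W
= 12.62 × 9.07
= 114.46


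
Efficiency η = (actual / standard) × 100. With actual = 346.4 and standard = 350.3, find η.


Efficiency = (actual / standard) × 100
= (346.4 / 350.3) × 100
= 98.9%


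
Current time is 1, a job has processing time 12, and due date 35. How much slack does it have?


Slack = due - current_time - processing
= 35 - 1 - 12
= 22


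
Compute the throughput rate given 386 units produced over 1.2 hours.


Throughput = units / time
= 386 / 1.2
= 321.7 units/hour


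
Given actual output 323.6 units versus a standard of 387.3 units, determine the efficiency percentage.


Efficiency = (actual / standard) × 100
= (323.6 / 387.3) × 100
= 83.6%


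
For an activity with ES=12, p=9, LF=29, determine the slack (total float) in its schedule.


EF = ES + duration = 12 + 9 = 21
LS = LF - duration = 29 - 9 = 20
Total Float = LF - EF = 29 - 21
(or LS - ES = 20 - 12)
= 8


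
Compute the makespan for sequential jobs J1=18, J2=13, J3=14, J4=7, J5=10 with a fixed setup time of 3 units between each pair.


Makespan = Σ processing + (n-1) × setup
= (18 + 13 + 14 + 7 + 10) + (5-1)×3
= 62 + 12
= 74 time units


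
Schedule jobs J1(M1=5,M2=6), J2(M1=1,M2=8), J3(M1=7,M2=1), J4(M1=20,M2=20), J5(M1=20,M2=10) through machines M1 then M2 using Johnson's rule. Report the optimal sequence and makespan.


Johnson's rule:
Group 1 (M1≤M2, sort by M1): ['J2', 'J1', 'J4']
Group 2 (M1>M2, sort desc M2): ['J5', 'J3']
Sequence: J2 → J1 → J4 → J5 → J3
Makespan calculation:
  J2: M1 done=1, M2 done=9
  J1: M1 done=6, M2 done=15
  J4: M1 done=26, M2 done=46
  J5: M1 done=46, M2 done=56
  J3: M1 done=53, M2 done=57
= Sequence: J2 → J1 → J4 → J5 → J3, Makespan: 57


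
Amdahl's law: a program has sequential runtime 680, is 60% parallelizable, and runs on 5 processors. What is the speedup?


Amdahl's law: T_p = T × ((1-p) + p/N)
= 680 × ((1-0.6) + 0.6/5)
= 680 × (0.40 + 0.1200)
= 680 × 0.5200
= 353.60
Speedup = 680/353.60
= 1.92×


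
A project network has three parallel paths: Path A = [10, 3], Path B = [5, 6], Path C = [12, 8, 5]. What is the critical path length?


Path A: 10 + 3 = 13
Path B: 5 + 6 = 11
Path C: 12 + 8 + 5 = 25
Critical path = longest = max(13, 11, 25)
= 25 (Path C)


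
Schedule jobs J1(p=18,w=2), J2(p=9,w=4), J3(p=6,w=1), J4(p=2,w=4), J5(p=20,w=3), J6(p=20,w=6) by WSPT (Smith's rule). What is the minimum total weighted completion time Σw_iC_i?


WSPT order (by p/w): J4 → J2 → J6 → J3 → J5 → J1
  J4: C=2, w·C=4×2=8
  J2: C=11, w·C=4×11=44
  J6: C=31, w·C=6×31=186
  J3: C=37, w·C=1×37=37
  J5: C=57, w·C=3×57=171
  J1: C=75, w·C=2×75=150
Σ w·C = 596
= 596


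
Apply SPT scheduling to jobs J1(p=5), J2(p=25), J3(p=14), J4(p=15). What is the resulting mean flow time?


SPT order: J1 → J3 → J4 → J2
Completion times:
  J1: C=5
  J3: C=19
  J4: C=34
  J2: C=59
Sum = 117, n = 4
Mean flow = 117/4
= 29.25


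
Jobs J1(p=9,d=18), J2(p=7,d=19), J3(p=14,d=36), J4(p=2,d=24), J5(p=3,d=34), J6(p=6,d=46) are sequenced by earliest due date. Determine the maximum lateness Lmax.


EDD order: J1 → J2 → J4 → J5 → J3 → J6
Completion and lateness:
  J1: C=9, d=18, L=9-18=-9
  J2: C=16, d=19, L=16-19=-3
  J4: C=18, d=24, L=18-24=-6
  J5: C=21, d=34, L=21-34=-13
  J3: C=35, d=36, L=35-36=-1
  J6: C=41, d=46, L=41-46=-5
Lmax = max(-9, -3, -6, -13, -1, -5)
= -1


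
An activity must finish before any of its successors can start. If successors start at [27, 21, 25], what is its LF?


LF = min of all successor start times
Successors start at: [27, 21, 25]
LF = min(27, 21, 25)
= 21


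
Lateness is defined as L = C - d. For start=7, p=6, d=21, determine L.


Completion = 7 + 6 = 13
Lateness = C - d = 13 - 21
= -8


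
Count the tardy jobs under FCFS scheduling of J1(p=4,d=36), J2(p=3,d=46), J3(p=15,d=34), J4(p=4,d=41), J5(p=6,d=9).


Completion vs due date:
  J1: C=4, d=36 → on time
  J2: C=7, d=46 → on time
  J3: C=22, d=34 → on time
  J4: C=26, d=41 → on time
  J5: C=32, d=9 → TARDY
Tardy jobs: J5
Count = 1


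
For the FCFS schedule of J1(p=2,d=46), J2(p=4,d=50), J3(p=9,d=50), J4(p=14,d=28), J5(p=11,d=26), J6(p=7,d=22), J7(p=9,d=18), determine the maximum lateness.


Lateness per job (L = C - d):
  J1: C=2, d=46, L=-44
  J2: C=6, d=50, L=-44
  J3: C=15, d=50, L=-35
  J4: C=29, d=28, L=1
  J5: C=40, d=26, L=14
  J6: C=47, d=22, L=25
  J7: C=56, d=18, L=38
Lmax = max(-44, -44, -35, 1, 14, 25, 38)
= 38


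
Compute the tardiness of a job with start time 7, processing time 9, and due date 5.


Completion = start + processing = 7 + 9 = 16
Tardiness = max(0, C - d) = max(0, 16 - 5)
= max(0, 11)
= 11


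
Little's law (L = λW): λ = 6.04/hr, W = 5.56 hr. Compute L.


Little's law: L = λ × W
= 6.04 × 5.56
= 33.58


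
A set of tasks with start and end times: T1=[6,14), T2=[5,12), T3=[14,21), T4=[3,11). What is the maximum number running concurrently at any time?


Check each time point for overlaps:
  t=6: 3 tasks active (T1, T2, T4)
Max concurrent = 3


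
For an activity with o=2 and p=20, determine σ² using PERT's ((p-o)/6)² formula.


σ² = ((p - o) / 6)² = (p - o)² / 36
= (20 - 2)² / 36
= 18² / 36
= 324 / 36
= 9.0000


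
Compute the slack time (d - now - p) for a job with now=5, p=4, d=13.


Slack = due - current_time - processing
= 13 - 5 - 4
= 4


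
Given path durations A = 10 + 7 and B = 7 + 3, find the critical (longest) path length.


Path A: 10 + 7 = 17
Path B: 7 + 3 = 10
Critical path = longest = max(17, 10)
= 17 (Path A)


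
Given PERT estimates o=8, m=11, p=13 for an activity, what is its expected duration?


te = (o + 4m + p) / 6
= (8 + 4×11 + 13) / 6
= (8 + 44 + 13) / 6
= 65 / 6
= 10.83


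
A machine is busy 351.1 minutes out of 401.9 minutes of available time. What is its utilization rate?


Utilization = busy / total × 100
= 351.1 / 401.9 × 100
= 87.4%


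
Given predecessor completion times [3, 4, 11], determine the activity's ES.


ES = max of all predecessor completion times
Predecessors: [3, 4, 11]
ES = max(3, 4, 11)
= 11


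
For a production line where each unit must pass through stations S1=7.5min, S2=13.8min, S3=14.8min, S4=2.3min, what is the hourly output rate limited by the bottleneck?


Bottleneck = longest station time
Station times: [7.5, 13.8, 14.8, 2.3]
Max = 14.8 min
Rate = 60 / 14.8
= 4.05 units/hour (bottleneck: 14.8min)


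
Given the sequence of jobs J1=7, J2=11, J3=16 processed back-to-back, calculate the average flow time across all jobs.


Completion times:
  J1: completes at 7
  J2: completes at 18
  J3: completes at 34
Sum = 59
Average = 59/3
= 19.67


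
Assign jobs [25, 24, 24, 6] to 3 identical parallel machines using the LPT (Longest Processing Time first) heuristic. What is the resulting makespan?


Jobs (LPT sorted): [25, 24, 24, 6]
Machines: 3
  J=25 → Machine 1 (load: 0+25=25)
  J=24 → Machine 2 (load: 0+24=24)
  J=24 → Machine 3 (load: 0+24=24)
  J=6 → Machine 2 (load: 24+6=30)
Machine loads: [25, 30, 24]
Makespan = max = 30 time units


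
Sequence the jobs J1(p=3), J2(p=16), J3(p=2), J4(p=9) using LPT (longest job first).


LPT: sort by longest processing time first
  J2: p=16
  J4: p=9
  J1: p=3
  J3: p=2
Order: J2 → J4 → J1 → J3


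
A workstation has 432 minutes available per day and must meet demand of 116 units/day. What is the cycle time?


Cycle time = available time / demand
= 432 / 116
= 3.72 min/unit


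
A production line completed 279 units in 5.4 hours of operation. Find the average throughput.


Throughput = units / time
= 279 / 5.4
= 51.7 units/hour


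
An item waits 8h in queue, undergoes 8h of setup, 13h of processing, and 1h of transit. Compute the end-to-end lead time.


Lead time = queue + setup + processing + transit
= 8 + 8 + 13 + 1
= 30 hours


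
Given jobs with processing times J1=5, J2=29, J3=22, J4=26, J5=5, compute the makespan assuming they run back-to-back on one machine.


Sequential makespan: sum all processing times
= 5 + 29 + 22 + 26 + 5
= 87 time units


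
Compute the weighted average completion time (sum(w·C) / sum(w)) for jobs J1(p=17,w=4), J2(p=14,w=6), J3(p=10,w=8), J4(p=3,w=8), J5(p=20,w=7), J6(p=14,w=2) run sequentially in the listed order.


Completion times:
  J1: C=17, w×C=4×17=68
  J2: C=31, w×C=6×31=186
  J3: C=41, w×C=8×41=328
  J4: C=44, w×C=8×44=352
  J5: C=64, w×C=7×64=448
  J6: C=78, w×C=2×78=156
Sum w×C = 1538
Sum w = 35
Weighted avg = 1538/35
= 43.94


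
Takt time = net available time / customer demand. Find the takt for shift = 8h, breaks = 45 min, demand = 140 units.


Available = 8×60 - 45 = 435 min
Takt time = 435 / 140
= 3.11 min/unit


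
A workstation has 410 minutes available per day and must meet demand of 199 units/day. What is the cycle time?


Cycle time = available time / demand
= 410 / 199
= 2.06 min/unit


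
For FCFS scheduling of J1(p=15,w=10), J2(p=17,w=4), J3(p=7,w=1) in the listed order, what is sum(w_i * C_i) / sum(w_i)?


Completion times:
  J1: C=15, w×C=10×15=150
  J2: C=32, w×C=4×32=128
  J3: C=39, w×C=1×39=39
Sum w×C = 317
Sum w = 15
Weighted avg = 317/15
= 21.13


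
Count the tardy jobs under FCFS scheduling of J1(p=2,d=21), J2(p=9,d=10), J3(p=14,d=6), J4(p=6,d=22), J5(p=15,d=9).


Completion vs due date:
  J1: C=2, d=21 → on time
  J2: C=11, d=10 → TARDY
  J3: C=25, d=6 → TARDY
  J4: C=31, d=22 → TARDY
  J5: C=46, d=9 → TARDY
Tardy jobs: J2, J3, J4, J5
Count = 4


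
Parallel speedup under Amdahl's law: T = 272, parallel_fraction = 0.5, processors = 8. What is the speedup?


Amdahl's law: T_p = T × ((1-p) + p/N)
= 272 × ((1-0.5) + 0.5/8)
= 272 × (0.50 + 0.0625)
= 272 × 0.5625
= 153.00
Speedup = 272/153.00
= 1.78×


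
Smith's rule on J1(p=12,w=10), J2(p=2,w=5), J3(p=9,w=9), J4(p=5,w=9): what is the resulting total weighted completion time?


WSPT order (by p/w): J2 → J4 → J3 → J1
  J2: C=2, w·C=5×2=10
  J4: C=7, w·C=9×7=63
  J3: C=16, w·C=9×16=144
  J1: C=28, w·C=10×28=280
Σ w·C = 497
= 497


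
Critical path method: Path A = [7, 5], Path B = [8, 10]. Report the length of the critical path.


Path A: 7 + 5 = 12
Path B: 8 + 10 = 18
Critical path = longest = max(12, 18)
= 18 (Path B)


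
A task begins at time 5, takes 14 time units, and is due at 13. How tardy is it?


Completion = start + processing = 5 + 14 = 19
Tardiness = max(0, C - d) = max(0, 19 - 13)
= max(0, 6)
= 6


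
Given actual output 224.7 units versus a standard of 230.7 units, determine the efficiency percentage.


Efficiency = (actual / standard) × 100
= (224.7 / 230.7) × 100
= 97.4%


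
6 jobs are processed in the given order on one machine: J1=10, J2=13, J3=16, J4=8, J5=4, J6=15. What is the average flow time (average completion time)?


Completion times:
  J1: completes at 10
  J2: completes at 23
  J3: completes at 39
  J4: completes at 47
  J5: completes at 51
  J6: completes at 66
Sum = 236
Average = 236/6
= 39.33


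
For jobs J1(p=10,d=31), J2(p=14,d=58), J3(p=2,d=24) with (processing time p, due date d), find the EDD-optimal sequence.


EDD: sort by earliest due date
  J3: d=24, p=2
  J1: d=31, p=10
  J2: d=58, p=14
Order: J3 → J1 → J2


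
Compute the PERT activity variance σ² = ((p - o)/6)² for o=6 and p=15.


σ² = ((p - o) / 6)² = (p - o)² / 36
= (15 - 6)² / 36
= 9² / 36
= 81 / 36
= 2.2500


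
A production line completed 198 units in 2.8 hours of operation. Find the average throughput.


Throughput = units / time
= 198 / 2.8
= 70.7 units/hour


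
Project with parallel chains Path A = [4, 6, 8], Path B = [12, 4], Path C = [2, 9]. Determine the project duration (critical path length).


Path A: 4 + 6 + 8 = 18
Path B: 12 + 4 = 16
Path C: 2 + 9 = 11
Critical path = longest = max(18, 16, 11)
= 18 (Path A)


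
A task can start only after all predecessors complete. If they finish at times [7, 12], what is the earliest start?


ES = max of all predecessor completion times
Predecessors: [7, 12]
ES = max(7, 12)
= 12


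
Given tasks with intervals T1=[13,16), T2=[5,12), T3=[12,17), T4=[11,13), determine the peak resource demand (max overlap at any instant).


Check each time point for overlaps:
  t=11: 2 tasks active (T2, T4)
Max concurrent = 2


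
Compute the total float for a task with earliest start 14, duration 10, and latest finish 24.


EF = ES + duration = 14 + 10 = 24
LS = LF - duration = 24 - 10 = 14
Total Float = LF - EF = 24 - 24
(or LS - ES = 14 - 14)
= 0


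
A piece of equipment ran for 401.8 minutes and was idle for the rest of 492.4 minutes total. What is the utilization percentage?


Utilization = busy / total × 100
= 401.8 / 492.4 × 100
= 81.6%


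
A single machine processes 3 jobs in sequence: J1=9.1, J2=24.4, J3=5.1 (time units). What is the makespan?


Sequential makespan: sum all processing times
= 9.1 + 24.4 + 5.1
= 38.6 time units


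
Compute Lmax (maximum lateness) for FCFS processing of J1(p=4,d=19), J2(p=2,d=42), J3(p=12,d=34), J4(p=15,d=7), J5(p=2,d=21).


Lateness per job (L = C - d):
  J1: C=4, d=19, L=-15
  J2: C=6, d=42, L=-36
  J3: C=18, d=34, L=-16
  J4: C=33, d=7, L=26
  J5: C=35, d=21, L=14
Lmax = max(-15, -36, -16, 26, 14)
= 26


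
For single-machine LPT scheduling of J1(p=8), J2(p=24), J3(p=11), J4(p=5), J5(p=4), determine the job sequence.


LPT: sort by longest processing time first
  J2: p=24
  J3: p=11
  J1: p=8
  J4: p=5
  J5: p=4
Order: J2 → J3 → J1 → J4 → J5


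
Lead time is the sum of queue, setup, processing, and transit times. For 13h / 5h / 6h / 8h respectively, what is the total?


Lead time = queue + setup + processing + transit
= 13 + 5 + 6 + 8
= 32 hours


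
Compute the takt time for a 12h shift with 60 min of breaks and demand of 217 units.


Available = 12×60 - 60 = 660 min
Takt time = 660 / 217
= 3.04 min/unit


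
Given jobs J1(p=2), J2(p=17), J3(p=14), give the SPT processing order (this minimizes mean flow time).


SPT: sort by shortest processing time
  J1: p=2
  J3: p=14
  J2: p=17
Order: J1 → J3 → J2


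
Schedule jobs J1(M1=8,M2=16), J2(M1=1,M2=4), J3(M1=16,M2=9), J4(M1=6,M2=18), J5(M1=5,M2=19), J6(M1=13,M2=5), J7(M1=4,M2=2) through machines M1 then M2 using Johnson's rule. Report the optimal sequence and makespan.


Johnson's rule:
Group 1 (M1≤M2, sort by M1): ['J2', 'J5', 'J4', 'J1']
Group 2 (M1>M2, sort desc M2): ['J3', 'J6', 'J7']
Sequence: J2 → J5 → J4 → J1 → J3 → J6 → J7
Makespan calculation:
  J2: M1 done=1, M2 done=5
  J5: M1 done=6, M2 done=25
  J4: M1 done=12, M2 done=43
  J1: M1 done=20, M2 done=59
  J3: M1 done=36, M2 done=68
  J6: M1 done=49, M2 done=73
  J7: M1 done=53, M2 done=75
= Sequence: J2 → J5 → J4 → J1 → J3 → J6 → J7, Makespan: 75


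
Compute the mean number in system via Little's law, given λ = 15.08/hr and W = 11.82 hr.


Little's law: L = λ × W
= 15.08 × 11.82
= 178.25


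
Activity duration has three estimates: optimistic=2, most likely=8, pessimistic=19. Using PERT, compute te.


te = (o + 4m + p) / 6
= (2 + 4×8 + 19) / 6
= (2 + 32 + 19) / 6
= 53 / 6
= 8.83


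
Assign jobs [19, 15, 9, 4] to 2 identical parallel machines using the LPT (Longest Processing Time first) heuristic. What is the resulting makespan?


Jobs (LPT sorted): [19, 15, 9, 4]
Machines: 2
  J=19 → Machine 1 (load: 0+19=19)
  J=15 → Machine 2 (load: 0+15=15)
  J=9 → Machine 2 (load: 15+9=24)
  J=4 → Machine 1 (load: 19+4=23)
Machine loads: [23, 24]
Makespan = max = 24 time units


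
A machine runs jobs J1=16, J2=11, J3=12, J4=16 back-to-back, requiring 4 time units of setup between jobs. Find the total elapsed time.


Makespan = Σ processing + (n-1) × setup
= (16 + 11 + 12 + 16) + (4-1)×4
= 55 + 12
= 67 time units


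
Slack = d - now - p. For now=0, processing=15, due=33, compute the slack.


Slack = due - current_time - processing
= 33 - 0 - 15
= 18


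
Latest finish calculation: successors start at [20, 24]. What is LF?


LF = min of all successor start times
Successors start at: [20, 24]
LF = min(20, 24)
= 20


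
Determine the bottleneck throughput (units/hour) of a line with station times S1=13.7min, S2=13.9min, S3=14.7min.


Bottleneck = longest station time
Station times: [13.7, 13.9, 14.7]
Max = 14.7 min
Rate = 60 / 14.7
= 4.08 units/hour (bottleneck: 14.7min)


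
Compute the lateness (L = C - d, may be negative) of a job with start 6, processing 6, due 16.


Completion = 6 + 6 = 12
Lateness = C - d = 12 - 16
= -4


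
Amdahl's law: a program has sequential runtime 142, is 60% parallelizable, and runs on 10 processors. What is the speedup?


Amdahl's law: T_p = T × ((1-p) + p/N)
= 142 × ((1-0.6) + 0.6/10)
= 142 × (0.40 + 0.0600)
= 142 × 0.4600
= 65.32
Speedup = 142/65.32
= 2.17×


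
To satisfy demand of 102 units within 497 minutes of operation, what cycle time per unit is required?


Cycle time = available time / demand
= 497 / 102
= 4.87 min/unit


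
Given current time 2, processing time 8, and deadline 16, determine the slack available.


Slack = due - current_time - processing
= 16 - 2 - 8
= 6


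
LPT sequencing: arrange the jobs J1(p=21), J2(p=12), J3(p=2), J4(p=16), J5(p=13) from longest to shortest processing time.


LPT: sort by longest processing time first
  J1: p=21
  J4: p=16
  J5: p=13
  J2: p=12
  J3: p=2
Order: J1 → J4 → J5 → J2 → J3


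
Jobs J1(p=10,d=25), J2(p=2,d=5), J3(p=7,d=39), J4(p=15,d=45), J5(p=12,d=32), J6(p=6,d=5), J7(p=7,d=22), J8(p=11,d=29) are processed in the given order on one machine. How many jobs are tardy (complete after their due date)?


Completion vs due date:
  J1: C=10, d=25 → on time
  J2: C=12, d=5 → TARDY
  J3: C=19, d=39 → on time
  J4: C=34, d=45 → on time
  J5: C=46, d=32 → TARDY
  J6: C=52, d=5 → TARDY
  J7: C=59, d=22 → TARDY
  J8: C=70, d=29 → TARDY
Tardy jobs: J2, J5, J6, J7, J8
Count = 5


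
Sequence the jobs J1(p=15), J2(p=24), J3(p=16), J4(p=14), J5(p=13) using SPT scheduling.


SPT: sort by shortest processing time
  J5: p=13
  J4: p=14
  J1: p=15
  J3: p=16
  J2: p=24
Order: J5 → J4 → J1 → J3 → J2


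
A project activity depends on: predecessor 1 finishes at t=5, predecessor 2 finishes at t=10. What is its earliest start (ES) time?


ES = max of all predecessor completion times
Predecessors: [5, 10]
ES = max(5, 10)
= 10


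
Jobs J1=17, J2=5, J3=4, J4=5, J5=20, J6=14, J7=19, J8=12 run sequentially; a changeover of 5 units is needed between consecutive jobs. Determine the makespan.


Makespan = Σ processing + (n-1) × setup
= (17 + 5 + 4 + 5 + 20 + 14 + 19 + 12) + (8-1)×5
= 96 + 35
= 131 time units


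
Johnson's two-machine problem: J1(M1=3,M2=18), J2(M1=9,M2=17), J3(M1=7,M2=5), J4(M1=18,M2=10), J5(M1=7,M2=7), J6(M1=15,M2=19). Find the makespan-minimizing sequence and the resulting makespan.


Johnson's rule:
Group 1 (M1≤M2, sort by M1): ['J1', 'J5', 'J2', 'J6']
Group 2 (M1>M2, sort desc M2): ['J4', 'J3']
Sequence: J1 → J5 → J2 → J6 → J4 → J3
Makespan calculation:
  J1: M1 done=3, M2 done=21
  J5: M1 done=10, M2 done=28
  J2: M1 done=19, M2 done=45
  J6: M1 done=34, M2 done=64
  J4: M1 done=52, M2 done=74
  J3: M1 done=59, M2 done=79
= Sequence: J1 → J5 → J2 → J6 → J4 → J3, Makespan: 79


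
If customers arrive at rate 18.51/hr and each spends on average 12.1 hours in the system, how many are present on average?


Little's law: L = λ × W
= 18.51 × 12.1
= 223.97


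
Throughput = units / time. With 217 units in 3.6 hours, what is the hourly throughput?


Throughput = units / time
= 217 / 3.6
= 60.3 units/hour


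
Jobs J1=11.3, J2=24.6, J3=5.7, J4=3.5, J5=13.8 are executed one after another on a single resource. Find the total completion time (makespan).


Sequential makespan: sum all processing times
= 11.3 + 24.6 + 5.7 + 3.5 + 13.8
= 58.9 time units


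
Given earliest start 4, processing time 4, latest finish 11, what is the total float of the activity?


EF = ES + duration = 4 + 4 = 8
LS = LF - duration = 11 - 4 = 7
Total Float = LF - EF = 11 - 8
(or LS - ES = 7 - 4)
= 3


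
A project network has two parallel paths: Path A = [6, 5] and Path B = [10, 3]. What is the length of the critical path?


Path A: 6 + 5 = 11
Path B: 10 + 3 = 13
Critical path = longest = max(11, 13)
= 13 (Path B)


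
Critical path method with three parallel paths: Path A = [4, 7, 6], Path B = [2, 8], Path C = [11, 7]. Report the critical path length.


Path A: 4 + 7 + 6 = 17
Path B: 2 + 8 = 10
Path C: 11 + 7 = 18
Critical path = longest = max(17, 10, 18)
= 18 (Path C)


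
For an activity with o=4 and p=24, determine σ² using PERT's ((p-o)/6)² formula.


σ² = ((p - o) / 6)² = (p - o)² / 36
= (24 - 4)² / 36
= 20² / 36
= 400 / 36
= 11.1111


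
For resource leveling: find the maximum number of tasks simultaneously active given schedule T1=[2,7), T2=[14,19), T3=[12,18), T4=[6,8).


Check each time point for overlaps:
  t=6: 2 tasks active (T1, T4)
Max concurrent = 2


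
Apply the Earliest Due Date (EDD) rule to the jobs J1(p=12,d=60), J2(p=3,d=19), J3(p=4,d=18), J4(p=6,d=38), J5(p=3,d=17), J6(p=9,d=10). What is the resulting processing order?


EDD: sort by earliest due date
  J6: d=10, p=9
  J5: d=17, p=3
  J3: d=18, p=4
  J2: d=19, p=3
  J4: d=38, p=6
  J1: d=60, p=12
Order: J6 → J5 → J3 → J2 → J4 → J1


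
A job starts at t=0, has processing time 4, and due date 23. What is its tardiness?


Completion = start + processing = 0 + 4 = 4
Tardiness = max(0, C - d) = max(0, 4 - 23)
= max(0, -19)
= 0


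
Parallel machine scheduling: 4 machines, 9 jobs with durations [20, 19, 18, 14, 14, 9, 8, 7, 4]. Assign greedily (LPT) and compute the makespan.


Jobs (LPT sorted): [20, 19, 18, 14, 14, 9, 8, 7, 4]
Machines: 4
  J=20 → Machine 1 (load: 0+20=20)
  J=19 → Machine 2 (load: 0+19=19)
  J=18 → Machine 3 (load: 0+18=18)
  J=14 → Machine 4 (load: 0+14=14)
  J=14 → Machine 4 (load: 14+14=28)
  J=9 → Machine 3 (load: 18+9=27)
  J=8 → Machine 2 (load: 19+8=27)
  J=7 → Machine 1 (load: 20+7=27)
  J=4 → Machine 1 (load: 27+4=31)
Machine loads: [31, 27, 27, 28]
Makespan = max = 31 time units


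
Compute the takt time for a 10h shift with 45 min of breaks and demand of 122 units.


Available = 10×60 - 45 = 555 min
Takt time = 555 / 122
= 4.55 min/unit


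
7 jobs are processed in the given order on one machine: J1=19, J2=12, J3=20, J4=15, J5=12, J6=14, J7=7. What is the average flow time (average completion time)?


Completion times:
  J1: completes at 19
  J2: completes at 31
  J3: completes at 51
  J4: completes at 66
  J5: completes at 78
  J6: completes at 92
  J7: completes at 99
Sum = 436
Average = 436/7
= 62.29


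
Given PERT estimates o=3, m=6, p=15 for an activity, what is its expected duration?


te = (o + 4m + p) / 6
= (3 + 4×6 + 15) / 6
= (3 + 24 + 15) / 6
= 42 / 6
= 7.00


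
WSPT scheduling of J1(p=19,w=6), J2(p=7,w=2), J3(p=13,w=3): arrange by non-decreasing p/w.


WSPT (Smith's rule): sort by p/w ascending
  J1: p/w = 19/6 = 3.167
  J2: p/w = 7/2 = 3.500
  J3: p/w = 13/3 = 4.333
Order: J1 → J2 → J3


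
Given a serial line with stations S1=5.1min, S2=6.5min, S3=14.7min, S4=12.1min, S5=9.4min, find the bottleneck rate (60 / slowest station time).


Bottleneck = longest station time
Station times: [5.1, 6.5, 14.7, 12.1, 9.4]
Max = 14.7 min
Rate = 60 / 14.7
= 4.08 units/hour (bottleneck: 14.7min)


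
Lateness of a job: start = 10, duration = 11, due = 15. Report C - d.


Completion = 10 + 11 = 21
Lateness = C - d = 21 - 15
= 6


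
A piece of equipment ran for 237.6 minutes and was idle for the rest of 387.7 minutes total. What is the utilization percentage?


Utilization = busy / total × 100
= 237.6 / 387.7 × 100
= 61.3%


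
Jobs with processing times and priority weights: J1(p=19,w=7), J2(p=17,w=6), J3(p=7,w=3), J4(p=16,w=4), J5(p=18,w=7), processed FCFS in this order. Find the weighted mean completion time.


Completion times:
  J1: C=19, w×C=7×19=133
  J2: C=36, w×C=6×36=216
  J3: C=43, w×C=3×43=129
  J4: C=59, w×C=4×59=236
  J5: C=77, w×C=7×77=539
Sum w×C = 1253
Sum w = 27
Weighted avg = 1253/27
= 46.41


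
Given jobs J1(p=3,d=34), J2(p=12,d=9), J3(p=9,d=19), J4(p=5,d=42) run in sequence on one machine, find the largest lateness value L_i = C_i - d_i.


Lateness per job (L = C - d):
  J1: C=3, d=34, L=-31
  J2: C=15, d=9, L=6
  J3: C=24, d=19, L=5
  J4: C=29, d=42, L=-13
Lmax = max(-31, 6, 5, -13)
= 6


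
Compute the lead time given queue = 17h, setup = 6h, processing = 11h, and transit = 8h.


Lead time = queue + setup + processing + transit
= 17 + 6 + 11 + 8
= 42 hours


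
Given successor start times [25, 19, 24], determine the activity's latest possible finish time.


LF = min of all successor start times
Successors start at: [25, 19, 24]
LF = min(25, 19, 24)
= 19


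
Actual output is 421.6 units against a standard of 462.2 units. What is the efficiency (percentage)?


Efficiency = (actual / standard) × 100
= (421.6 / 462.2) × 100
= 91.2%


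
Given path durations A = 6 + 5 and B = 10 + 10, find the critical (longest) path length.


Path A: 6 + 5 = 11
Path B: 10 + 10 = 20
Critical path = longest = max(11, 20)
= 20 (Path B)


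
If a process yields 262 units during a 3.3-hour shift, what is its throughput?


Throughput = units / time
= 262 / 3.3
= 79.4 units/hour


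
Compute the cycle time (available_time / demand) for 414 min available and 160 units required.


Cycle time = available time / demand
= 414 / 160
= 2.59 min/unit


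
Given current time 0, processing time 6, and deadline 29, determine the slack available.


Slack = due - current_time - processing
= 29 - 0 - 6
= 23


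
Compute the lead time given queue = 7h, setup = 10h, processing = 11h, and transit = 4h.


Lead time = queue + setup + processing + transit
= 7 + 10 + 11 + 4
= 32 hours


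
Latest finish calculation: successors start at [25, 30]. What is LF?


LF = min of all successor start times
Successors start at: [25, 30]
LF = min(25, 30)
= 25


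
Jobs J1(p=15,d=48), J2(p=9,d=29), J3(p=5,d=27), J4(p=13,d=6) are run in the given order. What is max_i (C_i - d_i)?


Lateness per job (L = C - d):
  J1: C=15, d=48, L=-33
  J2: C=24, d=29, L=-5
  J3: C=29, d=27, L=2
  J4: C=42, d=6, L=36
Lmax = max(-33, -5, 2, 36)
= 36


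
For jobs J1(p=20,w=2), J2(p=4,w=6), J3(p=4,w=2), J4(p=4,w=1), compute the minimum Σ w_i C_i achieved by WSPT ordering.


WSPT order (by p/w): J2 → J3 → J4 → J1
  J2: C=4, w·C=6×4=24
  J3: C=8, w·C=2×8=16
  J4: C=12, w·C=1×12=12
  J1: C=32, w·C=2×32=64
Σ w·C = 116
= 116


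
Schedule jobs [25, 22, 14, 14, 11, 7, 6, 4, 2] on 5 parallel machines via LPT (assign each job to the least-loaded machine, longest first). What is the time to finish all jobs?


Jobs (LPT sorted): [25, 22, 14, 14, 11, 7, 6, 4, 2]
Machines: 5
  J=25 → Machine 1 (load: 0+25=25)
  J=22 → Machine 2 (load: 0+22=22)
  J=14 → Machine 3 (load: 0+14=14)
  J=14 → Machine 4 (load: 0+14=14)
  J=11 → Machine 5 (load: 0+11=11)
  J=7 → Machine 5 (load: 11+7=18)
  J=6 → Machine 3 (load: 14+6=20)
  J=4 → Machine 4 (load: 14+4=18)
  J=2 → Machine 4 (load: 18+2=20)
Machine loads: [25, 22, 20, 20, 18]
Makespan = max = 25 time units


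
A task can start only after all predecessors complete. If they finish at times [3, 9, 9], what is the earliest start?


ES = max of all predecessor completion times
Predecessors: [3, 9, 9]
ES = max(3, 9, 9)
= 9


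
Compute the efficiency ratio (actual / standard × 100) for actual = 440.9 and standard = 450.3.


Efficiency = (actual / standard) × 100
= (440.9 / 450.3) × 100
= 97.9%


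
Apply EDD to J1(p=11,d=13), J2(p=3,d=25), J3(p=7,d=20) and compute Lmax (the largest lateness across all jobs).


EDD order: J1 → J3 → J2
Completion and lateness:
  J1: C=11, d=13, L=11-13=-2
  J3: C=18, d=20, L=18-20=-2
  J2: C=21, d=25, L=21-25=-4
Lmax = max(-2, -2, -4)
= -2


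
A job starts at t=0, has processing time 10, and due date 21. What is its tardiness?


Completion = start + processing = 0 + 10 = 10
Tardiness = max(0, C - d) = max(0, 10 - 21)
= max(0, -11)
= 0


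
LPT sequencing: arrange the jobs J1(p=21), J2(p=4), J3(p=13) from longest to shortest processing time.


LPT: sort by longest processing time first
  J1: p=21
  J3: p=13
  J2: p=4
Order: J1 → J3 → J2


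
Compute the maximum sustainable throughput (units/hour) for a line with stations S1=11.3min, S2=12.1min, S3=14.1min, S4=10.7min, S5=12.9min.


Bottleneck = longest station time
Station times: [11.3, 12.1, 14.1, 10.7, 12.9]
Max = 14.1 min
Rate = 60 / 14.1
= 4.26 units/hour (bottleneck: 14.1min)


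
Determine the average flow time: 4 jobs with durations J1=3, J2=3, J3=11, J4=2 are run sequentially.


Completion times:
  J1: completes at 3
  J2: completes at 6
  J3: completes at 17
  J4: completes at 19
Sum = 45
Average = 45/4
= 11.25


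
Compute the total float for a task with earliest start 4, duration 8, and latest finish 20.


EF = ES + duration = 4 + 8 = 12
LS = LF - duration = 20 - 8 = 12
Total Float = LF - EF = 20 - 12
(or LS - ES = 12 - 4)
= 8


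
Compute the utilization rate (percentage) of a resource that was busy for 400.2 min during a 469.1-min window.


Utilization = busy / total × 100
= 400.2 / 469.1 × 100
= 85.3%


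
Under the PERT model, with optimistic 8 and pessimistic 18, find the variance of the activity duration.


σ² = ((p - o) / 6)² = (p - o)² / 36
= (18 - 8)² / 36
= 10² / 36
= 100 / 36
= 2.7778


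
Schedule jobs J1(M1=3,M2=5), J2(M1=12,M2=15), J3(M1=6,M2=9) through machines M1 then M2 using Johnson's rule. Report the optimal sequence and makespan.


Johnson's rule:
Group 1 (M1≤M2, sort by M1): ['J1', 'J3', 'J2']
Group 2 (M1>M2, sort desc M2): []
Sequence: J1 → J3 → J2
Makespan calculation:
  J1: M1 done=3, M2 done=8
  J3: M1 done=9, M2 done=18
  J2: M1 done=21, M2 done=36
= Sequence: J1 → J3 → J2, Makespan: 36


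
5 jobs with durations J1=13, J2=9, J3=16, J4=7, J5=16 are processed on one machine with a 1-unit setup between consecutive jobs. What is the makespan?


Makespan = Σ processing + (n-1) × setup
= (13 + 9 + 16 + 7 + 16) + (5-1)×1
= 61 + 4
= 65 time units


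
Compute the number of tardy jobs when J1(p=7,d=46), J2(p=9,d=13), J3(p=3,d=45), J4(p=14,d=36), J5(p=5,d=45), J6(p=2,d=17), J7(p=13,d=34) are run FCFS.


Completion vs due date:
  J1: C=7, d=46 → on time
  J2: C=16, d=13 → TARDY
  J3: C=19, d=45 → on time
  J4: C=33, d=36 → on time
  J5: C=38, d=45 → on time
  J6: C=40, d=17 → TARDY
  J7: C=53, d=34 → TARDY
Tardy jobs: J2, J6, J7
Count = 3


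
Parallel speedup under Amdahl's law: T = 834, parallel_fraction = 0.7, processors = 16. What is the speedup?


Amdahl's law: T_p = T × ((1-p) + p/N)
= 834 × ((1-0.7) + 0.7/16)
= 834 × (0.30 + 0.0437)
= 834 × 0.3438
= 286.69
Speedup = 834/286.69
= 2.91×


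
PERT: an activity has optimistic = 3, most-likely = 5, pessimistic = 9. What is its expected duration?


te = (o + 4m + p) / 6
= (3 + 4×5 + 9) / 6
= (3 + 20 + 9) / 6
= 32 / 6
= 5.33


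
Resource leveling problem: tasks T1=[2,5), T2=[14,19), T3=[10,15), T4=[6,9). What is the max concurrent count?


Check each time point for overlaps:
  t=14: 2 tasks active (T2, T3)
Max concurrent = 2


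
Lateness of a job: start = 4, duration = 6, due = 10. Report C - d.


Completion = 4 + 6 = 10
Lateness = C - d = 10 - 10
= 0
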